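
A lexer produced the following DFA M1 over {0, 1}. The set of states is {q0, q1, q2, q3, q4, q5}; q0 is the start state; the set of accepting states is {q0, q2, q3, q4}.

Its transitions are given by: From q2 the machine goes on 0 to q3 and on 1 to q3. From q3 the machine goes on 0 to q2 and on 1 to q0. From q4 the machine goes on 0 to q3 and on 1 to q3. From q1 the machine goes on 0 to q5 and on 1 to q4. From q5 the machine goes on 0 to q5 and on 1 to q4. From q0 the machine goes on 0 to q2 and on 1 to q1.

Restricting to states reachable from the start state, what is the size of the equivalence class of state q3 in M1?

1

Every state is reachable, so we keep all 6.
Start with accepting vs non-accepting: {q0,q2,q3,q4} | {q1,q5}.
Refine {q0,q2,q3,q4} on symbol 1: members go to different blocks, giving {q2,q3,q4} and {q0}.
Refine {q2,q3,q4} on symbol 1: members go to different blocks, giving {q2,q4} and {q3}.
The partition is now stable with 4 blocks: {q2,q4} | {q1,q5} | {q0} | {q3}.
The equivalence class containing q3 is {q3}, of size 1.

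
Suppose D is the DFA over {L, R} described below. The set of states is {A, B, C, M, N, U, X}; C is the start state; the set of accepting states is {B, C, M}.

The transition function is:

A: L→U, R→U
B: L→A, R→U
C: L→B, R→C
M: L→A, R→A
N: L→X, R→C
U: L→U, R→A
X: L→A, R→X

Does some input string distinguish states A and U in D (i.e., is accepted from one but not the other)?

No

Reachable states from the start: {A,B,C,U}. Unreachable: {M,N,X} — drop them.
P0 = {B,C} | {A,U}.
On input L, block {B,C} splits into {B} and {C}.
No further refinement is possible. Final partition (3 blocks): {B} | {A,U} | {C}.
A and U lie in the same block of the stable partition, so they are equivalent — no string distinguishes them.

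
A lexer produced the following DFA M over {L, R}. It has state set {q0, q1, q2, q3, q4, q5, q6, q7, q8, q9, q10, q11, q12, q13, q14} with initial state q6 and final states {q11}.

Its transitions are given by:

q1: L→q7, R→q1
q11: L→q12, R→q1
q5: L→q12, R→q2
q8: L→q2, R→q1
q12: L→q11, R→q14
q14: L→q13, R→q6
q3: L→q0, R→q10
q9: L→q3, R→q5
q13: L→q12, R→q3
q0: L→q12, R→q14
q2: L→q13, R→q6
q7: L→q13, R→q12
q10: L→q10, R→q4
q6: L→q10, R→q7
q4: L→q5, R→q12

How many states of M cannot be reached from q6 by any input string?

No path from q6 leads to q8, q9; the other 13 states are all reachable.

2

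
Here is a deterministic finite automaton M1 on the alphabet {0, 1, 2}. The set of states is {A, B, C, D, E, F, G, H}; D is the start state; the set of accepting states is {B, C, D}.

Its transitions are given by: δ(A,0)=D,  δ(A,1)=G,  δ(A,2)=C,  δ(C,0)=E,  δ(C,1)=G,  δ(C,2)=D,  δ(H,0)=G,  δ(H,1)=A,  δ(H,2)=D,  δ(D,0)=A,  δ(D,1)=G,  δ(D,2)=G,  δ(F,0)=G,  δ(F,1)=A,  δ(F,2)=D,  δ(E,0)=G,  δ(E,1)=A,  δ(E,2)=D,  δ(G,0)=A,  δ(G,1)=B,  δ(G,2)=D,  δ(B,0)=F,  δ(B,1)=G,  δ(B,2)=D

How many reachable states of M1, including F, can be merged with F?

2

Reachable states from the start: {A,B,C,D,E,F,G}. Unreachable: {H} — drop them.
P0 = {B,C,D} | {A,E,F,G}.
On input 2, block {B,C,D} splits into {B,C} and {D}.
On input 0, block {A,E,F,G} splits into {E,F,G} and {A}.
On input 0, block {E,F,G} splits into {E,F} and {G}.
No further refinement is possible. Final partition (5 blocks): {B,C} | {E,F} | {D} | {A} | {G}.
The equivalence class containing F is {E,F}, of size 2.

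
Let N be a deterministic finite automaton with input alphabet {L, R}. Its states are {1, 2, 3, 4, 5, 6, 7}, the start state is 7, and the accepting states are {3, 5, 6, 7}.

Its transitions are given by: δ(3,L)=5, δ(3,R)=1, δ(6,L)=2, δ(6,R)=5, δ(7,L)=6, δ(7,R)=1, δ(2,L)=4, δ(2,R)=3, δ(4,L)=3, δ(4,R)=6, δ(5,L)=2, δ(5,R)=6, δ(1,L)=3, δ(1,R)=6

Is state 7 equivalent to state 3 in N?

Every state is reachable, so we keep all 7.
P0 = {3,5,6,7} | {1,2,4}.
On input L, block {3,5,6,7} splits into {3,7} and {5,6}.
Refine {1,2,4} on symbol L: members go to different blocks, giving {1,4} and {2}.
The partition is now stable with 4 blocks: {3,7} | {1,4} | {5,6} | {2}.
7 and 3 lie in the same block of the stable partition, so they are equivalent — no string distinguishes them.

Yes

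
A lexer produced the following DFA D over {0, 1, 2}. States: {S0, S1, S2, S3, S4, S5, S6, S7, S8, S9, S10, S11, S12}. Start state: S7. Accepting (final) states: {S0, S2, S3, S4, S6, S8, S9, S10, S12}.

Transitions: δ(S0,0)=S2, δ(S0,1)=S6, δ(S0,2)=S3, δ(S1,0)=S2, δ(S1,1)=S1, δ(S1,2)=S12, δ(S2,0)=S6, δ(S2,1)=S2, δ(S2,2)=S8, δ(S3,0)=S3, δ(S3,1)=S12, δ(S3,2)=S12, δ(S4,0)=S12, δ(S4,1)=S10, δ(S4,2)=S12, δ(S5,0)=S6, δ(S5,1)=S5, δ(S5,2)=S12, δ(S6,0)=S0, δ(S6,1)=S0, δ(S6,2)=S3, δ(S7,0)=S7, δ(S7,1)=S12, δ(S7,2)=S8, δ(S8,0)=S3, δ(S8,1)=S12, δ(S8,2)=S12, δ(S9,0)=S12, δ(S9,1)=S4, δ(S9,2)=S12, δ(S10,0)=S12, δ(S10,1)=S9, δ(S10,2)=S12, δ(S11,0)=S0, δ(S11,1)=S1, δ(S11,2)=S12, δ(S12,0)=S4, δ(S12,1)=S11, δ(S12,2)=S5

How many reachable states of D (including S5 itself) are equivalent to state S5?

P0 = {S0,S2,S3,S4,S6,S8,S9,S10,S12} | {S1,S5,S7,S11}.
On input 1, block {S0,S2,S3,S4,S6,S8,S9,S10,S12} splits into {S0,S2,S3,S4,S6,S8,S9,S10} and {S12}.
Refine {S0,S2,S3,S4,S6,S8,S9,S10} on symbol 0: members go to different blocks, giving {S0,S2,S3,S6,S8} and {S4,S9,S10}.
Split {S0,S2,S3,S6,S8} by δ(·,1) → {S0,S2,S6} and {S3,S8}.
Refine {S1,S5,S7,S11} on symbol 0: members go to different blocks, giving {S1,S5,S11} and {S7}.
Stable partition: {S0,S2,S6} | {S1,S5,S11} | {S12} | {S4,S9,S10} | {S3,S8} | {S7} — 6 equivalence classes.
State S5 belongs to the block {S1,S5,S11}, which has 3 states.

3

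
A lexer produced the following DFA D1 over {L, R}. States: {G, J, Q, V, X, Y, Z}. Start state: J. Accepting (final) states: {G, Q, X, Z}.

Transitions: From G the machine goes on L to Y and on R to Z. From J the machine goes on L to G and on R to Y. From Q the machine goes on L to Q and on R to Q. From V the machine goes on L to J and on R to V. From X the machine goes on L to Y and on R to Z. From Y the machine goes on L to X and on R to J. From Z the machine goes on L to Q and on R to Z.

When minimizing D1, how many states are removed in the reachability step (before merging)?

1

No path from J leads to V; the other 6 states are all reachable.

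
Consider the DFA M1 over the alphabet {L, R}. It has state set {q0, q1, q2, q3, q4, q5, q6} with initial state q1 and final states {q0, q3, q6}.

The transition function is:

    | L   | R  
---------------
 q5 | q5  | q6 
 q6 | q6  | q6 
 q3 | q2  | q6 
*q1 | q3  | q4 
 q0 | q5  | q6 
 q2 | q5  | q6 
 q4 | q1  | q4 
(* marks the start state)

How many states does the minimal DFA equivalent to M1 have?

States {q0} cannot be reached from the start state, so discard them.
Initial partition by acceptance: {q3,q6} | {q1,q2,q4,q5}.
Split {q3,q6} by δ(·,L) → {q3} and {q6}.
Refine {q1,q2,q4,q5} on symbol L: members go to different blocks, giving {q2,q4,q5} and {q1}.
Refine {q2,q4,q5} on symbol L: members go to different blocks, giving {q2,q5} and {q4}.
Stable partition: {q3} | {q2,q5} | {q6} | {q1} | {q4} — 5 equivalence classes.

5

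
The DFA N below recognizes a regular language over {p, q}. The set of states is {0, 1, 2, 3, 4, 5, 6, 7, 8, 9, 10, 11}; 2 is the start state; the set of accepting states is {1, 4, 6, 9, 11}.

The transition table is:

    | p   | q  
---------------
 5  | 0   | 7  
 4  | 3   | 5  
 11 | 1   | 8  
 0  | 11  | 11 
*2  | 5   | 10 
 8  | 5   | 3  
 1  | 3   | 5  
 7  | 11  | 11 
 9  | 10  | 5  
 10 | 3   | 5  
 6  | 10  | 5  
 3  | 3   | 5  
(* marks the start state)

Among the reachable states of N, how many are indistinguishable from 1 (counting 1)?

1

States {4,6,9} cannot be reached from the start state, so discard them.
Initial partition by acceptance: {1,11} | {0,2,3,5,7,8,10}.
Split {1,11} by δ(·,p) → {1} and {11}.
Split {0,2,3,5,7,8,10} by δ(·,p) → {2,3,5,8,10} and {0,7}.
Refine {2,3,5,8,10} on symbol p: members go to different blocks, giving {2,3,8,10} and {5}.
Split {2,3,8,10} by δ(·,p) → {2,8} and {3,10}.
The partition is now stable with 6 blocks: {1} | {2,8} | {11} | {0,7} | {5} | {3,10}.
The equivalence class containing 1 is {1}, of size 1.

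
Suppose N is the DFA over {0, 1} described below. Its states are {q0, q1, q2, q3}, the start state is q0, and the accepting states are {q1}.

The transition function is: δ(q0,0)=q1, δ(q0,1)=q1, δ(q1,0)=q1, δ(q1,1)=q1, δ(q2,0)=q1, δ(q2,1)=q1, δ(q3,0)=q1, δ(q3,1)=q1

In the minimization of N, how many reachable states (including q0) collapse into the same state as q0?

First remove the unreachable states {q2,q3}; 2 states remain.
Initial partition by acceptance: {q1} | {q0}.
The partition is now stable with 2 blocks: {q1} | {q0}.
State q0 belongs to the block {q0}, which has 1 states.

1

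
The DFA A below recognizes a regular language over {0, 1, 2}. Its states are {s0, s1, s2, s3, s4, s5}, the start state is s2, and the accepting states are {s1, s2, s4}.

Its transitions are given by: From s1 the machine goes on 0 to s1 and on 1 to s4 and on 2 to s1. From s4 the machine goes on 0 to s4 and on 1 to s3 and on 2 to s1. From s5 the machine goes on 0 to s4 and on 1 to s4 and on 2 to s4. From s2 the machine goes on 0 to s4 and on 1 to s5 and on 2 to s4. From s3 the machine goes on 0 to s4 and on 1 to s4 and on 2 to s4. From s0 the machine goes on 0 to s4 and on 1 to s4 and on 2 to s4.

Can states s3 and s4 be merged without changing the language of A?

First remove the unreachable states {s0}; 5 states remain.
Start with accepting vs non-accepting: {s1,s2,s4} | {s3,s5}.
On input 1, block {s1,s2,s4} splits into {s2,s4} and {s1}.
On input 2, block {s2,s4} splits into {s2} and {s4}.
No further refinement is possible. Final partition (4 blocks): {s2} | {s3,s5} | {s1} | {s4}.
s3 and s4 end up in different blocks, so they are distinguishable. For instance, the string 'ε' is accepted from only s4.

No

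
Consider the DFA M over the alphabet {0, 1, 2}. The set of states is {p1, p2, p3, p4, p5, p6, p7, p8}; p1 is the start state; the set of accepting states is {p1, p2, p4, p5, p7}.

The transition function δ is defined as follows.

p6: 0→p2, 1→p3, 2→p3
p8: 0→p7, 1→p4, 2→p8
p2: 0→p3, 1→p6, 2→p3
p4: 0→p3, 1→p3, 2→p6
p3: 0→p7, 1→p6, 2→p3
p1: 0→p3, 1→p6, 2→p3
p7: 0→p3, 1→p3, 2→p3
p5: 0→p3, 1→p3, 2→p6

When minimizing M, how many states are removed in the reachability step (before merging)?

3

No path from p1 leads to p4, p5, p8; the other 5 states are all reachable.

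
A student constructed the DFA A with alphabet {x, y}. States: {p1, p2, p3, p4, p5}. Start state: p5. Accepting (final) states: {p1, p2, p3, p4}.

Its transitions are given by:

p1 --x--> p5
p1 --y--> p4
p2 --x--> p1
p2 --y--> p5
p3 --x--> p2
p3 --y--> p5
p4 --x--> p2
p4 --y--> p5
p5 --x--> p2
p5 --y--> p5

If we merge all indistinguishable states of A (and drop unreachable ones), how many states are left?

4

First remove the unreachable states {p3}; 4 states remain.
Initial partition by acceptance: {p1,p2,p4} | {p5}.
On input x, block {p1,p2,p4} splits into {p2,p4} and {p1}.
Split {p2,p4} by δ(·,x) → {p2} and {p4}.
The partition is now stable with 4 blocks: {p2} | {p5} | {p1} | {p4}.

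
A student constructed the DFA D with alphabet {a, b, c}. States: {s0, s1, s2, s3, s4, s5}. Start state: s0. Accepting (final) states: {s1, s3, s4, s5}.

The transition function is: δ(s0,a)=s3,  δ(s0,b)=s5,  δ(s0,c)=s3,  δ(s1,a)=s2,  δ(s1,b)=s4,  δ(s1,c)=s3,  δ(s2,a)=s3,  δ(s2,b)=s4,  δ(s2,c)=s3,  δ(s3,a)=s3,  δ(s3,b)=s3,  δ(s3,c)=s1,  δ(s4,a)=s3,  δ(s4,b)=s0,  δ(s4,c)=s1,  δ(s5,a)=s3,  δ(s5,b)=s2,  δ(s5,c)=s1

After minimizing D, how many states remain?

4

Start with accepting vs non-accepting: {s1,s3,s4,s5} | {s0,s2}.
On input a, block {s1,s3,s4,s5} splits into {s3,s4,s5} and {s1}.
Refine {s3,s4,s5} on symbol b: members go to different blocks, giving {s4,s5} and {s3}.
The partition is now stable with 4 blocks: {s4,s5} | {s0,s2} | {s1} | {s3}.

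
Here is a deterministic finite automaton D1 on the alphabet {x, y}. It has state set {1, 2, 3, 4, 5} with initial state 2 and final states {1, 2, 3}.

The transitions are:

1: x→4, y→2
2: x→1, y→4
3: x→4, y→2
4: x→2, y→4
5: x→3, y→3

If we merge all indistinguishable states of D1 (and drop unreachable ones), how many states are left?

3

States {3,5} cannot be reached from the start state, so discard them.
P0 = {1,2} | {4}.
Split {1,2} by δ(·,x) → {1} and {2}.
No further refinement is possible. Final partition (3 blocks): {1} | {4} | {2}.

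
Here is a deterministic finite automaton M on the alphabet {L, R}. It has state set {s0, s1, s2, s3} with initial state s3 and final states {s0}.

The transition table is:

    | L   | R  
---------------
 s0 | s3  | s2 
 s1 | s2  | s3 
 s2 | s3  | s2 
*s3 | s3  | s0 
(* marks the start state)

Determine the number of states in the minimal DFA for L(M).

States {s1} cannot be reached from the start state, so discard them.
Initial partition by acceptance: {s0} | {s2,s3}.
Refine {s2,s3} on symbol R: members go to different blocks, giving {s2} and {s3}.
Stable partition: {s0} | {s2} | {s3} — 3 equivalence classes.

3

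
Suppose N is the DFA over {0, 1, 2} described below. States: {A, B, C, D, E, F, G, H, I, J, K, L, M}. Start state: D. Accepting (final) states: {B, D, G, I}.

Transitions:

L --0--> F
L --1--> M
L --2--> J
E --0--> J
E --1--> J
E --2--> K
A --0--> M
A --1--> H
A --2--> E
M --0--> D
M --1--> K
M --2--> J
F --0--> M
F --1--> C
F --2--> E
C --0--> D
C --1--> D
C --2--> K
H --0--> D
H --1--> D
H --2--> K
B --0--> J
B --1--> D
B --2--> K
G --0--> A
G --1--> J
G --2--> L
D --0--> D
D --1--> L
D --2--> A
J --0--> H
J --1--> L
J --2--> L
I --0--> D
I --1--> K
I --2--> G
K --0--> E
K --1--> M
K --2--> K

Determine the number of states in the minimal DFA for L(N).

Reachable states from the start: {A,C,D,E,F,H,J,K,L,M}. Unreachable: {B,G,I} — drop them.
Initial partition by acceptance: {D} | {A,C,E,F,H,J,K,L,M}.
Refine {A,C,E,F,H,J,K,L,M} on symbol 0: members go to different blocks, giving {A,E,F,J,K,L} and {C,H,M}.
Refine {A,E,F,J,K,L} on symbol 0: members go to different blocks, giving {A,F,J} and {E,K,L}.
Refine {A,F,J} on symbol 1: members go to different blocks, giving {A,F} and {J}.
Refine {C,H,M} on symbol 1: members go to different blocks, giving {C,H} and {M}.
Split {E,K,L} by δ(·,0) → {E} and {K} and {L}.
No further refinement is possible. Final partition (8 blocks): {D} | {A,F} | {C,H} | {E} | {J} | {M} | {K} | {L}.

8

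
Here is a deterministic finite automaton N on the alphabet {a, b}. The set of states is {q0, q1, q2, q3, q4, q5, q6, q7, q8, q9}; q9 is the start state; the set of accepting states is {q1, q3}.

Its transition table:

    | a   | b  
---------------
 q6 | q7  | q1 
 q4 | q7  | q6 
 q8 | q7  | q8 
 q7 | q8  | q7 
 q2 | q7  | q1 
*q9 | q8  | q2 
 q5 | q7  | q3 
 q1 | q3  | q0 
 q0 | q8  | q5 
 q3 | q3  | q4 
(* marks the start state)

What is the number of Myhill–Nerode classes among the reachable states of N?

4

Every state is reachable, so we keep all 10.
Start with accepting vs non-accepting: {q1,q3} | {q0,q2,q4,q5,q6,q7,q8,q9}.
On input b, block {q0,q2,q4,q5,q6,q7,q8,q9} splits into {q0,q4,q7,q8,q9} and {q2,q5,q6}.
Refine {q0,q4,q7,q8,q9} on symbol b: members go to different blocks, giving {q0,q4,q9} and {q7,q8}.
No further refinement is possible. Final partition (4 blocks): {q1,q3} | {q0,q4,q9} | {q2,q5,q6} | {q7,q8}.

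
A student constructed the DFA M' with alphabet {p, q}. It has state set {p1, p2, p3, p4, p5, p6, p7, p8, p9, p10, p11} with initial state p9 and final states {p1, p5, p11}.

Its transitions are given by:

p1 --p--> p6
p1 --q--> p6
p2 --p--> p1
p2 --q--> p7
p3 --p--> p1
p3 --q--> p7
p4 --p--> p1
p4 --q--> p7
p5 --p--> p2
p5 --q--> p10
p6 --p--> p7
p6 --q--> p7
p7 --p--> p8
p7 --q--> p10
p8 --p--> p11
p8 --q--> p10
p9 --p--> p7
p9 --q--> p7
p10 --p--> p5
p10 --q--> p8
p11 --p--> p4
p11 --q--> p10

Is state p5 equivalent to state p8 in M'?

Reachable states from the start: {p1,p2,p4,p5,p6,p7,p8,p9,p10,p11}. Unreachable: {p3} — drop them.
Start with accepting vs non-accepting: {p1,p5,p11} | {p2,p4,p6,p7,p8,p9,p10}.
Refine {p2,p4,p6,p7,p8,p9,p10} on symbol p: members go to different blocks, giving {p2,p4,p8,p10} and {p6,p7,p9}.
On input p, block {p1,p5,p11} splits into {p5,p11} and {p1}.
Refine {p2,p4,p8,p10} on symbol p: members go to different blocks, giving {p2,p4} and {p8,p10}.
Split {p6,p7,p9} by δ(·,p) → {p6,p9} and {p7}.
No further refinement is possible. Final partition (6 blocks): {p5,p11} | {p2,p4} | {p6,p9} | {p1} | {p8,p10} | {p7}.
p5 and p8 end up in different blocks, so they are distinguishable. For instance, the string 'ε' is accepted from only p5.

No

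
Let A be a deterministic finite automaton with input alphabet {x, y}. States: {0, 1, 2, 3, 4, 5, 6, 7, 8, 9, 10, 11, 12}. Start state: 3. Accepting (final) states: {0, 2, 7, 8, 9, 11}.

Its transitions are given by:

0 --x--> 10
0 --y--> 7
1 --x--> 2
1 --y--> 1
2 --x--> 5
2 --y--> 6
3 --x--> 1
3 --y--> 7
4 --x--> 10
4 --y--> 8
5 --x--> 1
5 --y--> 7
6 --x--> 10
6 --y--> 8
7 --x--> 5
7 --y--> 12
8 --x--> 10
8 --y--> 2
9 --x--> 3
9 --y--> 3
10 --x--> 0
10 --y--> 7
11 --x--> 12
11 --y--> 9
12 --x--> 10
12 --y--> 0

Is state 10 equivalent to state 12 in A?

First remove the unreachable states {4,9,11}; 10 states remain.
Start with accepting vs non-accepting: {0,2,7,8} | {1,3,5,6,10,12}.
On input y, block {0,2,7,8} splits into {0,8} and {2,7}.
Split {1,3,5,6,10,12} by δ(·,x) → {3,5,6,12} and {1} and {10}.
Refine {3,5,6,12} on symbol x: members go to different blocks, giving {3,5} and {6,12}.
No further refinement is possible. Final partition (6 blocks): {0,8} | {3,5} | {2,7} | {1} | {10} | {6,12}.
10 and 12 end up in different blocks, so they are distinguishable. For instance, the string 'x' is accepted from only 10.

No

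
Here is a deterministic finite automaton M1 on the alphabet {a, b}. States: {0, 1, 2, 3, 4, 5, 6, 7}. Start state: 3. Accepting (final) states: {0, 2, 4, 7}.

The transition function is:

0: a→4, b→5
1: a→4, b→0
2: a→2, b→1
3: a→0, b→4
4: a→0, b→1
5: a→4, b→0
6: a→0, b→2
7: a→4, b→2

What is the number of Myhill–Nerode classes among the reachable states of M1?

2

States {2,6,7} cannot be reached from the start state, so discard them.
Initial partition by acceptance: {0,4} | {1,3,5}.
Stable partition: {0,4} | {1,3,5} — 2 equivalence classes.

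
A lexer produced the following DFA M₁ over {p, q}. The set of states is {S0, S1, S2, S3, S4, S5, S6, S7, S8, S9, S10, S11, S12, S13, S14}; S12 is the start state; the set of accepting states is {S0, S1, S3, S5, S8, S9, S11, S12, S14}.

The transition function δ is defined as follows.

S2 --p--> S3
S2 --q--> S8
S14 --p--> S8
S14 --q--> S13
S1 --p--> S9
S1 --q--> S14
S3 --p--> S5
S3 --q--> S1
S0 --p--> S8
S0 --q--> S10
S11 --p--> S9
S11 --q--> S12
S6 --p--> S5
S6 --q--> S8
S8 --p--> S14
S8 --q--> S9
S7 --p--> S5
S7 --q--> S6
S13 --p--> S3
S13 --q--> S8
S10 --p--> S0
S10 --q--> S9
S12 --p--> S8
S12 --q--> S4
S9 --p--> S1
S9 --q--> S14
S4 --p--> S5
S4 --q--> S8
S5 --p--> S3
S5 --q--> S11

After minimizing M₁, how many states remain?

First remove the unreachable states {S0,S2,S6,S7,S10}; 10 states remain.
Start with accepting vs non-accepting: {S1,S3,S5,S8,S9,S11,S12,S14} | {S4,S13}.
Split {S1,S3,S5,S8,S9,S11,S12,S14} by δ(·,q) → {S1,S3,S5,S8,S9,S11} and {S12,S14}.
Refine {S1,S3,S5,S8,S9,S11} on symbol p: members go to different blocks, giving {S1,S3,S5,S9,S11} and {S8}.
Split {S1,S3,S5,S9,S11} by δ(·,q) → {S1,S9,S11} and {S3,S5}.
The partition is now stable with 5 blocks: {S1,S9,S11} | {S4,S13} | {S12,S14} | {S8} | {S3,S5}.

5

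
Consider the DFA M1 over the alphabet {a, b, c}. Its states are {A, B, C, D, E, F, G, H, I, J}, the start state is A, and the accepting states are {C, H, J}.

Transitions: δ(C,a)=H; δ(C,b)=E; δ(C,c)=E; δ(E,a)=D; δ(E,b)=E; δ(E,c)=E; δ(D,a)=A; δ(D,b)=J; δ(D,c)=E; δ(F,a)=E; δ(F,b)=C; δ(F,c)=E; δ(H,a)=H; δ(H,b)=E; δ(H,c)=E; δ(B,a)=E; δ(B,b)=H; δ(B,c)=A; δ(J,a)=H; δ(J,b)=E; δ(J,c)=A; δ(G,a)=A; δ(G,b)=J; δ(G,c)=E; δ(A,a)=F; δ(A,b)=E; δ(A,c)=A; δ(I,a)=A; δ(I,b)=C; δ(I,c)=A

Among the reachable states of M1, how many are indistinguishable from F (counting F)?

2

Reachable states from the start: {A,C,D,E,F,H,J}. Unreachable: {B,G,I} — drop them.
Initial partition by acceptance: {C,H,J} | {A,D,E,F}.
Split {A,D,E,F} by δ(·,b) → {A,E} and {D,F}.
No further refinement is possible. Final partition (3 blocks): {C,H,J} | {A,E} | {D,F}.
The equivalence class containing F is {D,F}, of size 2.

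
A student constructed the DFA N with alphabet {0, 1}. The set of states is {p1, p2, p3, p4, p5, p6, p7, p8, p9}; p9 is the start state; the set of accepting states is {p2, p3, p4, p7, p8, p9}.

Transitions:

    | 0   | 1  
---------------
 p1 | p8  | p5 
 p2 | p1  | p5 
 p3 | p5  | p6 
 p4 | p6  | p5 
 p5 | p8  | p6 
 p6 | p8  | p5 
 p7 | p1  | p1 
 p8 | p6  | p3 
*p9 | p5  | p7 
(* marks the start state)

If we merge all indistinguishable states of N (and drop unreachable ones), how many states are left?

States {p2,p4} cannot be reached from the start state, so discard them.
Initial partition by acceptance: {p3,p7,p8,p9} | {p1,p5,p6}.
On input 1, block {p3,p7,p8,p9} splits into {p3,p7} and {p8,p9}.
No further refinement is possible. Final partition (3 blocks): {p3,p7} | {p1,p5,p6} | {p8,p9}.

3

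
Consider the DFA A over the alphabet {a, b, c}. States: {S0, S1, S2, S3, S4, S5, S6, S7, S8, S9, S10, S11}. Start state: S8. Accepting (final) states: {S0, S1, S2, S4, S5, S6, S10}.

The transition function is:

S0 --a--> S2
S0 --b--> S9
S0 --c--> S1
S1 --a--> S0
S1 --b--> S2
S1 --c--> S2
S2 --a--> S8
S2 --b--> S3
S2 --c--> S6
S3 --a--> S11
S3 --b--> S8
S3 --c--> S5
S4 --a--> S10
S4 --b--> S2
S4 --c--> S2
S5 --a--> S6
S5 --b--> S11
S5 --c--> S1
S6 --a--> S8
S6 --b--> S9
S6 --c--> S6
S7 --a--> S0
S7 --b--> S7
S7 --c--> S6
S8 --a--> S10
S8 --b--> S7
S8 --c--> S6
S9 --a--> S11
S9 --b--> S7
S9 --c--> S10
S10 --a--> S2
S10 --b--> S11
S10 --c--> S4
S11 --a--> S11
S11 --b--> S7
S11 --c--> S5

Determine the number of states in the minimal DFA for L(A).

5

All states are reachable from the start state.
P0 = {S0,S1,S2,S4,S5,S6,S10} | {S3,S7,S8,S9,S11}.
On input a, block {S0,S1,S2,S4,S5,S6,S10} splits into {S0,S1,S4,S5,S10} and {S2,S6}.
On input a, block {S0,S1,S4,S5,S10} splits into {S0,S5,S10} and {S1,S4}.
Refine {S3,S7,S8,S9,S11} on symbol a: members go to different blocks, giving {S3,S9,S11} and {S7,S8}.
Stable partition: {S0,S5,S10} | {S3,S9,S11} | {S2,S6} | {S1,S4} | {S7,S8} — 5 equivalence classes.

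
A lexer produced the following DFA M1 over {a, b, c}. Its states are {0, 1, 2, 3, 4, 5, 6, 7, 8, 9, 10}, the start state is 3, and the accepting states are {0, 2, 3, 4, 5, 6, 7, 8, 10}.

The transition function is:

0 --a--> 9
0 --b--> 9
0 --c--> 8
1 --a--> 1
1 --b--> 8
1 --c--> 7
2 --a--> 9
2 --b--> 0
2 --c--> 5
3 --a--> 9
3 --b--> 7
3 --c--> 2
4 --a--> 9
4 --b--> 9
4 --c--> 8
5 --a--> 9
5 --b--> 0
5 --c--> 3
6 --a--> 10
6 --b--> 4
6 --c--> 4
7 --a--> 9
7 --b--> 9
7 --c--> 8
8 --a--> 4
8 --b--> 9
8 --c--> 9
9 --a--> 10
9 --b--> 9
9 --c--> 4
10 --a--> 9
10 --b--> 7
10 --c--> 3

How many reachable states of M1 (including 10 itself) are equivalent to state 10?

First remove the unreachable states {1,6}; 9 states remain.
Initial partition by acceptance: {0,2,3,4,5,7,8,10} | {9}.
Split {0,2,3,4,5,7,8,10} by δ(·,a) → {0,2,3,4,5,7,10} and {8}.
Split {0,2,3,4,5,7,10} by δ(·,b) → {2,3,5,10} and {0,4,7}.
Stable partition: {2,3,5,10} | {9} | {8} | {0,4,7} — 4 equivalence classes.
State 10 belongs to the block {2,3,5,10}, which has 4 states.

4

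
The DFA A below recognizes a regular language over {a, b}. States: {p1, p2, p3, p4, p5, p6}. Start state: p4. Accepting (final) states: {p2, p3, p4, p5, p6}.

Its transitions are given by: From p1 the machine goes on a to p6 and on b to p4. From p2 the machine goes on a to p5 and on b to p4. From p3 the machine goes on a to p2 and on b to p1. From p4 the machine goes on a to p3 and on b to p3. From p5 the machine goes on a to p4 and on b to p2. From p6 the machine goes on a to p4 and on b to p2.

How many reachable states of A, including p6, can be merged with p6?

2

Start with accepting vs non-accepting: {p2,p3,p4,p5,p6} | {p1}.
On input b, block {p2,p3,p4,p5,p6} splits into {p2,p4,p5,p6} and {p3}.
Split {p2,p4,p5,p6} by δ(·,a) → {p2,p5,p6} and {p4}.
On input a, block {p2,p5,p6} splits into {p5,p6} and {p2}.
Stable partition: {p5,p6} | {p1} | {p3} | {p4} | {p2} — 5 equivalence classes.
State p6 belongs to the block {p5,p6}, which has 2 states.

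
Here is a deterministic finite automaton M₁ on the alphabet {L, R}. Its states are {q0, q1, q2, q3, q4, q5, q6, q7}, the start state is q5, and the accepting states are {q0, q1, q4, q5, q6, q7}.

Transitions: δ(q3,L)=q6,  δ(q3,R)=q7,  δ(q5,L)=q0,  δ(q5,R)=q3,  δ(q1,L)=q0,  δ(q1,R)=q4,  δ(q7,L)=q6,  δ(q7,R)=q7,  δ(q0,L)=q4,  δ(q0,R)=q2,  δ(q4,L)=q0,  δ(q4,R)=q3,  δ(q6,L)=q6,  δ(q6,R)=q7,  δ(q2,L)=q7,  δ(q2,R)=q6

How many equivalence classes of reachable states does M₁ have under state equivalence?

3

States {q1} cannot be reached from the start state, so discard them.
P0 = {q0,q4,q5,q6,q7} | {q2,q3}.
On input R, block {q0,q4,q5,q6,q7} splits into {q0,q4,q5} and {q6,q7}.
The partition is now stable with 3 blocks: {q0,q4,q5} | {q2,q3} | {q6,q7}.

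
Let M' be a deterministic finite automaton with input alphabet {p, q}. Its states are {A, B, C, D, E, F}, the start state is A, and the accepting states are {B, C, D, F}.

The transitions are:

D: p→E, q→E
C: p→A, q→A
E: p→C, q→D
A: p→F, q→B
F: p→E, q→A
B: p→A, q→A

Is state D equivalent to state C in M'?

All states are reachable from the start state.
Start with accepting vs non-accepting: {B,C,D,F} | {A,E}.
No further refinement is possible. Final partition (2 blocks): {B,C,D,F} | {A,E}.
D and C lie in the same block of the stable partition, so they are equivalent — no string distinguishes them.

Yes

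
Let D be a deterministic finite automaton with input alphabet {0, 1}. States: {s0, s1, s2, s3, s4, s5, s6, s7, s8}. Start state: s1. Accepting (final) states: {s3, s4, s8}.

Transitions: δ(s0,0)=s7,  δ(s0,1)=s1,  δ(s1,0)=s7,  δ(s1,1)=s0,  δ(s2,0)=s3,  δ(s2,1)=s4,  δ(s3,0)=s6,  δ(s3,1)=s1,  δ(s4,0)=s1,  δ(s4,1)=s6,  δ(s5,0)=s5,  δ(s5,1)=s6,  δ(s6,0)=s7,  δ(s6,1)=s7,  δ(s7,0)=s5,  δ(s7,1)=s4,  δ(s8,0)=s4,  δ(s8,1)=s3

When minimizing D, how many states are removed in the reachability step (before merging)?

BFS from s1 reaches {s0, s1, s4, s5, s6, s7}; the 3 state(s) s2, s3, s8 are never visited.

3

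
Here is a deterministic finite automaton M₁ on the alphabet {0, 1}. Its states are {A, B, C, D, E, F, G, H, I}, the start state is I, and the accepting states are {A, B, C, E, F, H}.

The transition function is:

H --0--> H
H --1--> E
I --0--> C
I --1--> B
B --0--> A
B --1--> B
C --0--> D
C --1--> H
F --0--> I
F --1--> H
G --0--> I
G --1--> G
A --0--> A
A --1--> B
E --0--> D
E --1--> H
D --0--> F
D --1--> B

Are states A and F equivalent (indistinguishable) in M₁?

States {G} cannot be reached from the start state, so discard them.
Initial partition by acceptance: {A,B,C,E,F,H} | {D,I}.
Split {A,B,C,E,F,H} by δ(·,0) → {A,B,H} and {C,E,F}.
On input 1, block {A,B,H} splits into {A,B} and {H}.
The partition is now stable with 4 blocks: {A,B} | {D,I} | {C,E,F} | {H}.
A and F end up in different blocks, so they are distinguishable. For instance, the string '0' is accepted from only A.

No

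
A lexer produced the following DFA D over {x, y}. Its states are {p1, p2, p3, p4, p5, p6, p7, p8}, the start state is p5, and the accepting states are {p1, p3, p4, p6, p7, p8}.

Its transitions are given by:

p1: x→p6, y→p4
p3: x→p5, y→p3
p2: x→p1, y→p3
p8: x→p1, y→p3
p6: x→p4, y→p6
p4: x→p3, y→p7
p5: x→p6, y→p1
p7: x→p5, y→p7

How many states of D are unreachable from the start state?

No path from p5 leads to p2, p8; the other 6 states are all reachable.

2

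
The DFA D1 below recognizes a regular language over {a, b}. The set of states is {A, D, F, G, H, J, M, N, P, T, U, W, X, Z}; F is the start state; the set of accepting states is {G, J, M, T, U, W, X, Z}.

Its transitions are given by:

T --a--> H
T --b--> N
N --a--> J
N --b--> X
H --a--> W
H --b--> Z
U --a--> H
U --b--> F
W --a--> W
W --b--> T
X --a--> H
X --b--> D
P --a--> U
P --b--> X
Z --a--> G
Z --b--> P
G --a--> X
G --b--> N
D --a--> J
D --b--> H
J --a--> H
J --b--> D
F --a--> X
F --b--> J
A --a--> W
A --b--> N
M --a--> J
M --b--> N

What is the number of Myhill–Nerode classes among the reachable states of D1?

Reachable states from the start: {D,F,G,H,J,N,P,T,U,W,X,Z}. Unreachable: {A,M} — drop them.
Start with accepting vs non-accepting: {G,J,T,U,W,X,Z} | {D,F,H,N,P}.
Refine {G,J,T,U,W,X,Z} on symbol a: members go to different blocks, giving {J,T,U,X} and {G,W,Z}.
Split {D,F,H,N,P} by δ(·,a) → {D,F,N,P} and {H}.
Split {D,F,N,P} by δ(·,b) → {F,N,P} and {D}.
On input b, block {J,T,U,X} splits into {T,U} and {J,X}.
On input a, block {F,N,P} splits into {F,N} and {P}.
Refine {G,W,Z} on symbol a: members go to different blocks, giving {W,Z} and {G}.
Split {W,Z} by δ(·,a) → {Z} and {W}.
No further refinement is possible. Final partition (9 blocks): {T,U} | {F,N} | {Z} | {H} | {D} | {J,X} | {P} | {G} | {W}.

9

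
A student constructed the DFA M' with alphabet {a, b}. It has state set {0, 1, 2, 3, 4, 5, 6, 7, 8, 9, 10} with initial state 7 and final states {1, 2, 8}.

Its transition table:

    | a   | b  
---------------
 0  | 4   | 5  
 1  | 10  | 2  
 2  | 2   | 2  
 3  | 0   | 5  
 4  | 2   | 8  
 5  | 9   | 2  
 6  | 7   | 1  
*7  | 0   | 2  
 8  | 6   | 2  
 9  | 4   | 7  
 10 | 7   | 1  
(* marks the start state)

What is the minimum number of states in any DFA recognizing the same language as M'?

6

States {3} cannot be reached from the start state, so discard them.
Initial partition by acceptance: {1,2,8} | {0,4,5,6,7,9,10}.
Split {1,2,8} by δ(·,a) → {1,8} and {2}.
On input a, block {0,4,5,6,7,9,10} splits into {0,5,6,7,9,10} and {4}.
On input a, block {0,5,6,7,9,10} splits into {5,6,7,10} and {0,9}.
On input a, block {5,6,7,10} splits into {5,7} and {6,10}.
No further refinement is possible. Final partition (6 blocks): {1,8} | {5,7} | {2} | {4} | {0,9} | {6,10}.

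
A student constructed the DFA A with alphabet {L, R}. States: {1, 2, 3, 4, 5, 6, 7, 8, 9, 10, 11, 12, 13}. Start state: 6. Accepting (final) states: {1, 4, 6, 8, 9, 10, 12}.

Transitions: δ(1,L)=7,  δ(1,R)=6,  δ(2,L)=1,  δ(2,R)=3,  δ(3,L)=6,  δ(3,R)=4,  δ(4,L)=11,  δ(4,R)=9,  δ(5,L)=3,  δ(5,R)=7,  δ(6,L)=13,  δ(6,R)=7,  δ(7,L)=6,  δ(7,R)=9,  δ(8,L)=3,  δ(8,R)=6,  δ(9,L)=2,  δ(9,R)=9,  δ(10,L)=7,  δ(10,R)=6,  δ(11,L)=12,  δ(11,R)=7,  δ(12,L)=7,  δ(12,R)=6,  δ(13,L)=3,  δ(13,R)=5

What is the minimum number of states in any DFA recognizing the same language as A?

First remove the unreachable states {8,10}; 11 states remain.
P0 = {1,4,6,9,12} | {2,3,5,7,11,13}.
On input R, block {1,4,6,9,12} splits into {1,4,9,12} and {6}.
Split {1,4,9,12} by δ(·,R) → {1,12} and {4,9}.
On input L, block {2,3,5,7,11,13} splits into {2,11} and {3,7} and {5,13}.
On input R, block {5,13} splits into {5} and {13}.
No further refinement is possible. Final partition (7 blocks): {1,12} | {2,11} | {6} | {4,9} | {3,7} | {5} | {13}.

7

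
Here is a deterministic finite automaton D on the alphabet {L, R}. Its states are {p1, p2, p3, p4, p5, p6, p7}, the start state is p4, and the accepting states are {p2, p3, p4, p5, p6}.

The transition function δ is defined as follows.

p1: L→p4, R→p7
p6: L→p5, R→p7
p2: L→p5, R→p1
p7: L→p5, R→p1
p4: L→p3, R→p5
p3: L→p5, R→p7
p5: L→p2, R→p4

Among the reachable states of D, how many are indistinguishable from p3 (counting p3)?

2

First remove the unreachable states {p6}; 6 states remain.
Start with accepting vs non-accepting: {p2,p3,p4,p5} | {p1,p7}.
Refine {p2,p3,p4,p5} on symbol R: members go to different blocks, giving {p2,p3} and {p4,p5}.
No further refinement is possible. Final partition (3 blocks): {p2,p3} | {p1,p7} | {p4,p5}.
State p3 belongs to the block {p2,p3}, which has 2 states.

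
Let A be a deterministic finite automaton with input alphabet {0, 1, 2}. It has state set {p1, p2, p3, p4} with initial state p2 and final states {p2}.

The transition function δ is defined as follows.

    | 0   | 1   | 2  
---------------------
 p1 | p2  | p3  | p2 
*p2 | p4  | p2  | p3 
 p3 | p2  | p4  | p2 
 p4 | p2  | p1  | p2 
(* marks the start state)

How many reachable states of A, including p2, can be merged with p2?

1

Every state is reachable, so we keep all 4.
Initial partition by acceptance: {p2} | {p1,p3,p4}.
Stable partition: {p2} | {p1,p3,p4} — 2 equivalence classes.
State p2 belongs to the block {p2}, which has 1 states.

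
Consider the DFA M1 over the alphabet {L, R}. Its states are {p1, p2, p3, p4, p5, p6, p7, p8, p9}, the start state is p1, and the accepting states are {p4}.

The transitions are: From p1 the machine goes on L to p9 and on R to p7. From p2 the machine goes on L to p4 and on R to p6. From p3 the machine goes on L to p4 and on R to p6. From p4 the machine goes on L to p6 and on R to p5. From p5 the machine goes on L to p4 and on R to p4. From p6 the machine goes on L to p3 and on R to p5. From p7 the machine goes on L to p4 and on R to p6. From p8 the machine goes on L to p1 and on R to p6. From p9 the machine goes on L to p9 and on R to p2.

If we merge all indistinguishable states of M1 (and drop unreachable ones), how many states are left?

5

States {p8} cannot be reached from the start state, so discard them.
Initial partition by acceptance: {p4} | {p1,p2,p3,p5,p6,p7,p9}.
On input L, block {p1,p2,p3,p5,p6,p7,p9} splits into {p2,p3,p5,p7} and {p1,p6,p9}.
On input R, block {p2,p3,p5,p7} splits into {p2,p3,p7} and {p5}.
Split {p1,p6,p9} by δ(·,L) → {p1,p9} and {p6}.
Stable partition: {p4} | {p2,p3,p7} | {p1,p9} | {p5} | {p6} — 5 equivalence classes.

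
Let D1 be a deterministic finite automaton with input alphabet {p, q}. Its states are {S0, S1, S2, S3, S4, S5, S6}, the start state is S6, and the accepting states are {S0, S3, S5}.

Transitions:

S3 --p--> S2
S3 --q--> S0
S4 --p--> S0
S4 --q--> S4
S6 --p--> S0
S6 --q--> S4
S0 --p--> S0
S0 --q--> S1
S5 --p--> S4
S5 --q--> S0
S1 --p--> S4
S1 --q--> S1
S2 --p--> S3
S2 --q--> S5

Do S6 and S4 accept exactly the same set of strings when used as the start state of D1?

Reachable states from the start: {S0,S1,S4,S6}. Unreachable: {S2,S3,S5} — drop them.
Initial partition by acceptance: {S0} | {S1,S4,S6}.
Split {S1,S4,S6} by δ(·,p) → {S4,S6} and {S1}.
Stable partition: {S0} | {S4,S6} | {S1} — 3 equivalence classes.
S6 and S4 lie in the same block of the stable partition, so they are equivalent — no string distinguishes them.

Yes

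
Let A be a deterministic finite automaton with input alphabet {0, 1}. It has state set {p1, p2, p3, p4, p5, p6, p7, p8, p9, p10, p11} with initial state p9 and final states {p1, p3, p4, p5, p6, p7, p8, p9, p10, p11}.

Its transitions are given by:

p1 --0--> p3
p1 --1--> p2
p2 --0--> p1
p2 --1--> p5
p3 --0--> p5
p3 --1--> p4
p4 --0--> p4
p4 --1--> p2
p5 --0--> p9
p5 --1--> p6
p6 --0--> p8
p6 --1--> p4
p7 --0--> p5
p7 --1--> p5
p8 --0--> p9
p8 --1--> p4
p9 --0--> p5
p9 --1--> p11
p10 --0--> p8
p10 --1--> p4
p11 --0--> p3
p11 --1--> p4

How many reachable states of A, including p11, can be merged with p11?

First remove the unreachable states {p7,p10}; 9 states remain.
Initial partition by acceptance: {p1,p3,p4,p5,p6,p8,p9,p11} | {p2}.
On input 1, block {p1,p3,p4,p5,p6,p8,p9,p11} splits into {p3,p5,p6,p8,p9,p11} and {p1,p4}.
Split {p3,p5,p6,p8,p9,p11} by δ(·,1) → {p3,p6,p8,p11} and {p5,p9}.
Split {p3,p6,p8,p11} by δ(·,0) → {p3,p8} and {p6,p11}.
Split {p1,p4} by δ(·,0) → {p1} and {p4}.
No further refinement is possible. Final partition (6 blocks): {p3,p8} | {p2} | {p1} | {p5,p9} | {p6,p11} | {p4}.
State p11 belongs to the block {p6,p11}, which has 2 states.

2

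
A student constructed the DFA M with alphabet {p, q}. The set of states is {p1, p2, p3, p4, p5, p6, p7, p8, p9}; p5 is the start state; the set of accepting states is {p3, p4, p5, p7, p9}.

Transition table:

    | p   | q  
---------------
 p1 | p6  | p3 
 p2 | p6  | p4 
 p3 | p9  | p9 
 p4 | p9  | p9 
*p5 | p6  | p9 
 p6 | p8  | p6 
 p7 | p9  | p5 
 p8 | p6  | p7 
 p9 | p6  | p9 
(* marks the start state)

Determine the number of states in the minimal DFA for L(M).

4

First remove the unreachable states {p1,p2,p3,p4}; 5 states remain.
Start with accepting vs non-accepting: {p5,p7,p9} | {p6,p8}.
Split {p5,p7,p9} by δ(·,p) → {p5,p9} and {p7}.
Refine {p6,p8} on symbol q: members go to different blocks, giving {p6} and {p8}.
The partition is now stable with 4 blocks: {p5,p9} | {p6} | {p7} | {p8}.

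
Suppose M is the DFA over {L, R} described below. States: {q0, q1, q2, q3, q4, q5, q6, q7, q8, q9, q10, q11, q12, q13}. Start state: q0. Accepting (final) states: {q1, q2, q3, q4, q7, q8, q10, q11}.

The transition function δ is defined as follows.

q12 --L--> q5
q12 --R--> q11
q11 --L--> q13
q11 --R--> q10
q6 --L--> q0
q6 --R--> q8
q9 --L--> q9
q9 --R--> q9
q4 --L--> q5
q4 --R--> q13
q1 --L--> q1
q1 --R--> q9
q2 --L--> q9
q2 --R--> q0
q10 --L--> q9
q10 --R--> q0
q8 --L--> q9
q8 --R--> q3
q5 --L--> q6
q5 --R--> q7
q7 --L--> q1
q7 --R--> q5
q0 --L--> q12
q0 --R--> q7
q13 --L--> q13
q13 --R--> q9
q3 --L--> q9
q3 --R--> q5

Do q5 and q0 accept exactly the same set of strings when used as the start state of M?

First remove the unreachable states {q2,q4}; 12 states remain.
Start with accepting vs non-accepting: {q1,q3,q7,q8,q10,q11} | {q0,q5,q6,q9,q12,q13}.
Refine {q1,q3,q7,q8,q10,q11} on symbol L: members go to different blocks, giving {q3,q8,q10,q11} and {q1,q7}.
Refine {q3,q8,q10,q11} on symbol R: members go to different blocks, giving {q3,q10} and {q8,q11}.
On input R, block {q0,q5,q6,q9,q12,q13} splits into {q0,q5} and {q6,q12} and {q9,q13}.
Refine {q1,q7} on symbol R: members go to different blocks, giving {q1} and {q7}.
No further refinement is possible. Final partition (7 blocks): {q3,q10} | {q0,q5} | {q1} | {q8,q11} | {q6,q12} | {q9,q13} | {q7}.
q5 and q0 lie in the same block of the stable partition, so they are equivalent — no string distinguishes them.

Yes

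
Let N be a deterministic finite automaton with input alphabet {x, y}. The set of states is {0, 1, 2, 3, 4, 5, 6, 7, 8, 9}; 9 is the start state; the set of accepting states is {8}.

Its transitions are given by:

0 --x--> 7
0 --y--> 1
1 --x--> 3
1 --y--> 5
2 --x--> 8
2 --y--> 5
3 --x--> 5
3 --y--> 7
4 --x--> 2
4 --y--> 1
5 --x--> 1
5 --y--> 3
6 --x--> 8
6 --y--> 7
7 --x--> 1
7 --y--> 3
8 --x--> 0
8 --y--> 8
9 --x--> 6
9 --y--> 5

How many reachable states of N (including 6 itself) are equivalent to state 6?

First remove the unreachable states {2,4}; 8 states remain.
Initial partition by acceptance: {8} | {0,1,3,5,6,7,9}.
On input x, block {0,1,3,5,6,7,9} splits into {0,1,3,5,7,9} and {6}.
Refine {0,1,3,5,7,9} on symbol x: members go to different blocks, giving {0,1,3,5,7} and {9}.
The partition is now stable with 4 blocks: {8} | {0,1,3,5,7} | {6} | {9}.
The equivalence class containing 6 is {6}, of size 1.

1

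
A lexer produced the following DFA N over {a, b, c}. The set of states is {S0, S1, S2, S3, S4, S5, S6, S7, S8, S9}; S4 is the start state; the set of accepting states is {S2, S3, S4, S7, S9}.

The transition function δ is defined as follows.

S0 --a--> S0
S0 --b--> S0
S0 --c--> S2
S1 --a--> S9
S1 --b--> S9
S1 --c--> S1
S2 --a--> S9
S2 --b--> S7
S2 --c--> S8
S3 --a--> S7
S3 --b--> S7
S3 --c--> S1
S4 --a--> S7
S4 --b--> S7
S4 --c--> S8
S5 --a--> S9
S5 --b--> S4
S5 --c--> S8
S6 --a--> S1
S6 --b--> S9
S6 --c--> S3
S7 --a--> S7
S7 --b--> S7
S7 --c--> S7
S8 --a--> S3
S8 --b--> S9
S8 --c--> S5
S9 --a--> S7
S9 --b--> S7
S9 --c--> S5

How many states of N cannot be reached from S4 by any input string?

BFS from S4 reaches {S1, S3, S4, S5, S7, S8, S9}; the 3 state(s) S0, S2, S6 are never visited.

3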